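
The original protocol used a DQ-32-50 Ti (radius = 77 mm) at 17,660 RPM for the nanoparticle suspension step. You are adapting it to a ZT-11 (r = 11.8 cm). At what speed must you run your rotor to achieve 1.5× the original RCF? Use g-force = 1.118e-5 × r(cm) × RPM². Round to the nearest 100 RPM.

≈ 17500 RPM

Original rotor: r = 77 mm = 7.7 cm
RCF_original = 1.118 × 10⁻⁵ × 7.7 × (17660)² = 1.118 × 10⁻⁵ × 7.7 × 311,875,600 ≈ 26,848.1 × g
Target RCF = 1.5 × 26,848.1 ≈ 40,272.1 × g
40,272.1 = 1.118 × 10⁻⁵ × 11.8 × N²
N² = 40,272.1 / (13.1924 × 10⁻⁵) = 305,267,427
N ≈ √305,267,427 ≈ 17,471.9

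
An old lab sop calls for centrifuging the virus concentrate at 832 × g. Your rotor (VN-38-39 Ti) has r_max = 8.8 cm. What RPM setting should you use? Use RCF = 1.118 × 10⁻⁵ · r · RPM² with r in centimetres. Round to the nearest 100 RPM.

2900 RPM

RCF = 1.118 × 10⁻⁵ × r × N²
832 = 1.118 × 10⁻⁵ × 8.8 × N²
N² = 832 / (9.8384 × 10⁻⁵) = 8,456,660
N ≈ √8,456,660 ≈ 2,908.0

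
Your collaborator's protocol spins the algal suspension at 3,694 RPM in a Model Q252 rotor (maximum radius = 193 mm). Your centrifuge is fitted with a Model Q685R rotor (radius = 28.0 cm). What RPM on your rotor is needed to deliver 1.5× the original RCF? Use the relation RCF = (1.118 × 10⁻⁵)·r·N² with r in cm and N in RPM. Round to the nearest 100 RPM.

Original rotor: r = 193 mm = 19.3 cm
RCF = 1.118 × 10⁻⁵ × r × N²
RCF_original = 1.118 × 10⁻⁵ × 19.3 × (3694)² = 1.118 × 10⁻⁵ × 19.3 × 13,645,636 ≈ 2,944.4 × g
Target RCF = 1.5 × 2,944.4 ≈ 4,416.6 × g
4,416.6 = 1.118 × 10⁻⁵ × 28 × N²
N² = 4,416.6 / (31.304 × 10⁻⁵) = 14,108,740
N ≈ √14,108,740 ≈ 3,756.2

3800 RPM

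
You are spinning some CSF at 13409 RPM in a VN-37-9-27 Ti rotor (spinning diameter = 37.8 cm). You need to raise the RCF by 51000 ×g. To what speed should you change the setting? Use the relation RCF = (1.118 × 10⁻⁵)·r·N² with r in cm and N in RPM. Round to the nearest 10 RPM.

r = 37.8 / 2 = 18.9 cm
Current RCF = 1.118 × 10⁻⁵ × 18.9 × (13409)² = 1.118 × 10⁻⁵ × 18.9 × 179,801,281 ≈ 37,992.4 × g
Target RCF = 37,992.4 + 51,000 = 88,992.4 × g
N² = 88,992.4 / (21.1302 × 10⁻⁵) = 421,162,128
N ≈ √421,162,128 ≈ 20,522.2

20520 RPM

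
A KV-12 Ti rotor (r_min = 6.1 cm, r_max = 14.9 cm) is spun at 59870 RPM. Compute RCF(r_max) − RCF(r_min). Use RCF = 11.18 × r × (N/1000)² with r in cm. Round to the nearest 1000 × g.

ΔRCF ≈ 353000 ×g

RCF_max = 11.18 × 14.9 × (59.87)² = 11.18 × 14.9 × 3,584.4169 ≈ 597,099.3 × g
RCF_min = 11.18 × 6.1 × (59.87)² = 11.18 × 6.1 × 3,584.4169 ≈ 244,450.1 × g
ΔRCF = 597,099.3 − 244,450.1 = 352,649.2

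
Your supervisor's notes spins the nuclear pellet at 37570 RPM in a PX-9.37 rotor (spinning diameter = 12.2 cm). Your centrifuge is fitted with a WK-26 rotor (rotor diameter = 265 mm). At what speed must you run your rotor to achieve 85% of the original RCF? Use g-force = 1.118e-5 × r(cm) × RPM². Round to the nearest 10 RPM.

Original rotor: r = 12.2 / 2 = 6.1 cm
RCF_original = 1.118 × 10⁻⁵ × 6.1 × (37570)² = 1.118 × 10⁻⁵ × 6.1 × 1,411,504,900 ≈ 96,261.8 × g
Target RCF = 0.85 × 96,261.8 ≈ 81,822.5 × g
Your rotor: r = 265 mm / 2 = 132.5 mm = 13.25 cm
81,822.5 = 1.118 × 10⁻⁵ × 13.25 × N²
N² = 81,822.5 / (14.8135 × 10⁻⁵) = 552,350,896
N ≈ √552,350,896 ≈ 23,502.1

≈ 23500 RPM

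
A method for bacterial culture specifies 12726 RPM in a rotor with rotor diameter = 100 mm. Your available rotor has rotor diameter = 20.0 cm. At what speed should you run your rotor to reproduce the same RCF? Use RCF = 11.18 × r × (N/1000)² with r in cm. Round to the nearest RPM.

8999 RPM

Original rotor: r = 100 mm / 2 = 50 mm = 5 cm
RCF_original = 11.18 × 5 × (12.726)² = 11.18 × 5 × 161.951076 ≈ 9,053.1 × g
Your rotor: r = 20.0 / 2 = 10 cm
9,053.1 = 11.18 × 10 × (N/1000)²
(N/1000)² = 9,053.1 / 111.8 = 80.97585
N = 1000 × √80.97585 ≈ 8,998.7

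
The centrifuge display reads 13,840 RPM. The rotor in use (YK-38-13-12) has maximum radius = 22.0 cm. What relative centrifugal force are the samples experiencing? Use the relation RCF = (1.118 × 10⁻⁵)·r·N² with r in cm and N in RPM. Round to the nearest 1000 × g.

≈ 47000 g

RCF = 1.118 × 10⁻⁵ × 22 × (13840)² = 1.118 × 10⁻⁵ × 22 × 191,545,600 ≈ 47,112.6 × g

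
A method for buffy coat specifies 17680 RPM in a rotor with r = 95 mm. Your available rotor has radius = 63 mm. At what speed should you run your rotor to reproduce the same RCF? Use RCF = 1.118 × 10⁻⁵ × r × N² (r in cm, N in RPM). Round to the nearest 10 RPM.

21710 RPM

Original rotor: r = 95 mm = 9.5 cm
RCF_original = 1.118 × 10⁻⁵ × 9.5 × (17680)² = 1.118 × 10⁻⁵ × 9.5 × 312,582,400 ≈ 33,199.4 × g
Your rotor: r = 63 mm = 6.3 cm
33,199.4 = 1.118 × 10⁻⁵ × 6.3 × N²
N² = 33,199.4 / (7.0434 × 10⁻⁵) = 471,354,743
N ≈ √471,354,743 ≈ 21,710.7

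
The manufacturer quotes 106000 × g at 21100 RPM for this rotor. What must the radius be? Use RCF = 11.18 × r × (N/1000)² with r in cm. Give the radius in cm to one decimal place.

106000 = 11.18 × r × (21.1)²
r = 106000 / (11.18 × 445.21) = 106000 / 4977.448 ≈ 21.296 cm

r ≈ 21.3 cm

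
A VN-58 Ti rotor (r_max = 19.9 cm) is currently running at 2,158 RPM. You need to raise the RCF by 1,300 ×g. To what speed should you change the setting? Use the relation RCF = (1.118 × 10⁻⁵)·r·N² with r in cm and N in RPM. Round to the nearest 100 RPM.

Current RCF = 1.118 × 10⁻⁵ × 19.9 × (2158)² = 1.118 × 10⁻⁵ × 19.9 × 4,656,964 ≈ 1,036.1 × g
Target RCF = 1,036.1 + 1,300 = 2,336.1 × g
N² = 2,336.1 / (22.2482 × 10⁻⁵) = 10,500,175
N ≈ √10,500,175 ≈ 3,240.4

3200 RPM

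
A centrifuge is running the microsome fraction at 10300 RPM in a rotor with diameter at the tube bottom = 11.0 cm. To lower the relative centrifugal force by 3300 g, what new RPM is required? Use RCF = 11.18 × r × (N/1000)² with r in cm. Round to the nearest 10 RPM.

N₂ ≈ 7240 RPM

r = 11.0 / 2 = 5.5 cm
Current RCF = 11.18 × 5.5 × (10.3)² = 11.18 × 5.5 × 106.09 ≈ 6,523.5 × g
Target RCF = 6,523.5 − 3,300 = 3,223.5 × g
(N/1000)² = 3,223.5 / 61.49 = 52.42316
N = 1000 × √52.42316 ≈ 7,240.4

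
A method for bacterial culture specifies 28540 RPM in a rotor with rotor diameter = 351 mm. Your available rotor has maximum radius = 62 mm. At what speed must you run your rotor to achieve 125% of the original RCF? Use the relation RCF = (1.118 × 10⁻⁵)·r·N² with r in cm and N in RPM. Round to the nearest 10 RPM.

≈ 53680 RPM

Original rotor: r = 351 mm / 2 = 175.5 mm = 17.55 cm
RCF_original = 1.118 × 10⁻⁵ × 17.55 × (28540)² = 1.118 × 10⁻⁵ × 17.55 × 814,531,600 ≈ 159,818.4 × g
Target RCF = 1.25 × 159,818.4 ≈ 199,773 × g
Your rotor: r = 62 mm = 6.2 cm
199,773 = 1.118 × 10⁻⁵ × 6.2 × N²
N² = 199,773 / (6.9316 × 10⁻⁵) = 2,882,061,862
N ≈ √2,882,061,862 ≈ 53,684.8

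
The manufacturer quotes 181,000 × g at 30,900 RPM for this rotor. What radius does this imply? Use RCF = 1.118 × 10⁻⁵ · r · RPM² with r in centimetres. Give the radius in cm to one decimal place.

181000 = 1.118 × 10⁻⁵ × r × (30900)²
r = 181000 / (1.118 × 10⁻⁵ × 954,810,000) = 181000 / 10674.78 ≈ 16.956 cm

r ≈ 17.0 cm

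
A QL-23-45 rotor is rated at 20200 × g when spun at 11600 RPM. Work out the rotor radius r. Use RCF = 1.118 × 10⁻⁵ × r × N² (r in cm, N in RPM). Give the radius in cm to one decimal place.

RCF = 1.118 × 10⁻⁵ × r × N²
20200 = 1.118 × 10⁻⁵ × r × (11600)²
r = 20200 / (1.118 × 10⁻⁵ × 134,560,000) = 20200 / 1504.381 ≈ 13.427 cm

r ≈ 13.4 cm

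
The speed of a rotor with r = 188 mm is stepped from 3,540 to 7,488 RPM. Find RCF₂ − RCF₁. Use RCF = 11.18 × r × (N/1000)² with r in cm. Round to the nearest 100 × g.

≈ 9200 ×g

r = 188 mm = 18.8 cm
RCF₁ = 11.18 × 18.8 × (3.54)² = 11.18 × 18.8 × 12.5316 ≈ 2,633.9 × g
RCF₂ = 11.18 × 18.8 × (7.488)² = 11.18 × 18.8 × 56.070144 ≈ 11,785 × g
Increase = 11,785 − 2,633.9 = 9,151.1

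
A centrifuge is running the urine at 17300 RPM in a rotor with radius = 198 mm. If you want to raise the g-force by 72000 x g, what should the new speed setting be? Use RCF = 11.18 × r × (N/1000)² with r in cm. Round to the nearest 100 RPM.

25000 RPM

r = 198 mm = 19.8 cm
Current RCF = 11.18 × 19.8 × (17.3)² = 11.18 × 19.8 × 299.29 ≈ 66,252 × g
Target RCF = 66,252 + 72,000 = 138,252 × g
(N/1000)² = 138,252 / 221.364 = 624.546
N = 1000 × √624.546 ≈ 24,990.9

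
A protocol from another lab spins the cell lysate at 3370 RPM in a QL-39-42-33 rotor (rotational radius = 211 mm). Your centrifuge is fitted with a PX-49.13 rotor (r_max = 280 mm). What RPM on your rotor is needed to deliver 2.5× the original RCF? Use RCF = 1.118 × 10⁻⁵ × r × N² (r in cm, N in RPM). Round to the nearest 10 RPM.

Original rotor: r = 211 mm = 21.1 cm
RCF_original = 1.118 × 10⁻⁵ × 21.1 × (3370)² = 1.118 × 10⁻⁵ × 21.1 × 11,356,900 ≈ 2,679.1 × g
Target RCF = 2.5 × 2,679.1 ≈ 6,697.8 × g
Your rotor: r = 280 mm = 28.0 cm
6,697.8 = 1.118 × 10⁻⁵ × 28 × N²
N² = 6,697.8 / (31.304 × 10⁻⁵) = 21,395,988
N ≈ √21,395,988 ≈ 4,625.6

≈ 4630 RPM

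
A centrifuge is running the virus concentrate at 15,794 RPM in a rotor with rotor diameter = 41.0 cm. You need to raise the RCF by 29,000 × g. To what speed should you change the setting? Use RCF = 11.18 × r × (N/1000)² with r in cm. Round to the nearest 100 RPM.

r = 41.0 / 2 = 20.5 cm
Current RCF = 11.18 × 20.5 × (15.794)² = 11.18 × 20.5 × 249.450436 ≈ 57,171.5 × g
Target RCF = 57,171.5 + 29,000 = 86,171.5 × g
(N/1000)² = 86,171.5 / 229.19 = 375.9828
N = 1000 × √375.9828 ≈ 19,390.3

≈ 19400 RPM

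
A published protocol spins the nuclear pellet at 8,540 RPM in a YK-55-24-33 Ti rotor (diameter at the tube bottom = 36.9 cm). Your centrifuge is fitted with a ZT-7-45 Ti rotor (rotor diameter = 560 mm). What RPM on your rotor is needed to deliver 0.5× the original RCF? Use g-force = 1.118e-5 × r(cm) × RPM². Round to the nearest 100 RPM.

≈ 4900 RPM

Original rotor: r = 36.9 / 2 = 18.45 cm
RCF_original = 1.118 × 10⁻⁵ × 18.45 × (8540)² = 1.118 × 10⁻⁵ × 18.45 × 72,931,600 ≈ 15,043.7 × g
Target RCF = 0.5 × 15,043.7 ≈ 7,521.9 × g
Your rotor: r = 560 mm / 2 = 280 mm = 28 cm
7,521.9 = 1.118 × 10⁻⁵ × 28 × N²
N² = 7,521.9 / (31.304 × 10⁻⁵) = 24,028,559
N ≈ √24,028,559 ≈ 4,901.9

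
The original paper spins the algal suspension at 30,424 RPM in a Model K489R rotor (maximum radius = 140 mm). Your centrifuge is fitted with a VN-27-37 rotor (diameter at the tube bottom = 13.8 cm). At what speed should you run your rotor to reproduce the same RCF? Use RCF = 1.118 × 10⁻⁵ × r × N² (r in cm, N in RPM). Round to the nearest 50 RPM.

Original rotor: r = 140 mm = 14.0 cm
RCF_original = 1.118 × 10⁻⁵ × 14 × (30424)² = 1.118 × 10⁻⁵ × 14 × 925,619,776 ≈ 144,878 × g
Your rotor: r = 13.8 / 2 = 6.9 cm
144,878 = 1.118 × 10⁻⁵ × 6.9 × N²
N² = 144,878 / (7.7142 × 10⁻⁵) = 1,878,069,016
N ≈ √1,878,069,016 ≈ 43,336.7

≈ 43350 RPM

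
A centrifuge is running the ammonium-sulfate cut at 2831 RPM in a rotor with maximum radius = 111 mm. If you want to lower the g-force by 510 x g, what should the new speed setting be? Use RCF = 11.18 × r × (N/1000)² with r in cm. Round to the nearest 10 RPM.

r = 111 mm = 11.1 cm
Current RCF = 11.18 × 11.1 × (2.831)² = 11.18 × 11.1 × 8.014561 ≈ 994.6 × g
Target RCF = 994.6 − 510 = 484.6 × g
(N/1000)² = 484.6 / 124.098 = 3.904978
N = 1000 × √3.904978 ≈ 1,976.1

N₂ ≈ 1980 RPM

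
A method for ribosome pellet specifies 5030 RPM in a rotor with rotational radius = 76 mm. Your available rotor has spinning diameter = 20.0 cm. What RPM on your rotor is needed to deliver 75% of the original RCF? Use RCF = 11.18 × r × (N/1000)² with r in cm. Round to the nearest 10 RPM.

Original rotor: r = 76 mm = 7.6 cm
RCF = 11.18 × r × (N/1000)²
RCF_original = 11.18 × 7.6 × (5.03)² = 11.18 × 7.6 × 25.3009 ≈ 2,149.8 × g
Target RCF = 0.75 × 2,149.8 ≈ 1,612.4 × g
Your rotor: r = 20.0 / 2 = 10 cm
1,612.4 = 11.18 × 10 × (N/1000)²
(N/1000)² = 1,612.4 / 111.8 = 14.42218
N = 1000 × √14.42218 ≈ 3,797.7

≈ 3800 RPM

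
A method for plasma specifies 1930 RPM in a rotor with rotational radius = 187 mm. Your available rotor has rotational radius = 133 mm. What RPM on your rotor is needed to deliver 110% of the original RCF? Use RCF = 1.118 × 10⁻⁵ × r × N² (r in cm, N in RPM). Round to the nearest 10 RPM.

2400 RPM

Original rotor: r = 187 mm = 18.7 cm
RCF_original = 1.118 × 10⁻⁵ × 18.7 × (1930)² = 1.118 × 10⁻⁵ × 18.7 × 3,724,900 ≈ 778.7 × g
Target RCF = 1.1 × 778.7 ≈ 856.6 × g
Your rotor: r = 133 mm = 13.3 cm
856.6 = 1.118 × 10⁻⁵ × 13.3 × N²
N² = 856.6 / (14.8694 × 10⁻⁵) = 5,760,824
N ≈ √5,760,824 ≈ 2,400.2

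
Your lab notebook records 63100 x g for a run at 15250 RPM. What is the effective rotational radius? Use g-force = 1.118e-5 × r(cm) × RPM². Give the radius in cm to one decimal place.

r ≈ 24.3 cm

63100 = 1.118 × 10⁻⁵ × r × (15250)²
r = 63100 / (1.118 × 10⁻⁵ × 232,562,500) = 63100 / 2600.049 ≈ 24.269 cm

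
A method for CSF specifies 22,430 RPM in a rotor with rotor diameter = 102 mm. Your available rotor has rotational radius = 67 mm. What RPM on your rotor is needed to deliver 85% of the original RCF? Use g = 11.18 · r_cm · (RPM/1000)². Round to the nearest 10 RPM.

≈ 18040 RPM

Original rotor: r = 102 mm / 2 = 51 mm = 5.1 cm
RCF = 11.18 × r × (N/1000)²
RCF_original = 11.18 × 5.1 × (22.43)² = 11.18 × 5.1 × 503.1049 ≈ 28,686 × g
Target RCF = 0.85 × 28,686 ≈ 24,383.1 × g
Your rotor: r = 67 mm = 6.7 cm
24,383.1 = 11.18 × 6.7 × (N/1000)²
(N/1000)² = 24,383.1 / 74.906 = 325.516
N = 1000 × √325.516 ≈ 18,042.1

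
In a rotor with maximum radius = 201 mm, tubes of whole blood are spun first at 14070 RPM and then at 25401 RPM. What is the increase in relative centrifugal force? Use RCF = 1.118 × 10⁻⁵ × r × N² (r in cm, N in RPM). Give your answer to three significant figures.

r = 201 mm = 20.1 cm
RCF₁ = 1.118 × 10⁻⁵ × 20.1 × (14070)² = 1.118 × 10⁻⁵ × 20.1 × 197,964,900 ≈ 44,486.3 × g
RCF₂ = 1.118 × 10⁻⁵ × 20.1 × (25401)² = 1.118 × 10⁻⁵ × 20.1 × 645,210,801 ≈ 144,990.5 × g
Increase = 144,990.5 − 44,486.3 = 100,504.2

101000 x g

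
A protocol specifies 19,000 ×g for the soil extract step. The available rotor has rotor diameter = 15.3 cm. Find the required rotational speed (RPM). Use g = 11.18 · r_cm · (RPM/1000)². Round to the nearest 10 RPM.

r = 15.3 / 2 = 7.65 cm
RCF = 11.18 × r × (N/1000)²
19,000 = 11.18 × 7.65 × (N/1000)²
(N/1000)² = 19,000 / 85.527 = 222.1521
N = 1000 × √222.1521 ≈ 14,904.8

≈ 14900 RPM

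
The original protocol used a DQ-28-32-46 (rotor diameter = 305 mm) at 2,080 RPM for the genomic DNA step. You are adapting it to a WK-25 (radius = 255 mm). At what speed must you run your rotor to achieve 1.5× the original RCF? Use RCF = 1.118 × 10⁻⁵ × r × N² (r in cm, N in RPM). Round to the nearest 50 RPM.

≈ 1950 RPM

Original rotor: r = 305 mm / 2 = 152.5 mm = 15.25 cm
RCF_original = 1.118 × 10⁻⁵ × 15.25 × (2080)² = 1.118 × 10⁻⁵ × 15.25 × 4,326,400 ≈ 737.6 × g
Target RCF = 1.5 × 737.6 ≈ 1,106.4 × g
Your rotor: r = 255 mm = 25.5 cm
1,106.4 = 1.118 × 10⁻⁵ × 25.5 × N²
N² = 1,106.4 / (28.509 × 10⁻⁵) = 3,880,880
N ≈ √3,880,880 ≈ 1,970.0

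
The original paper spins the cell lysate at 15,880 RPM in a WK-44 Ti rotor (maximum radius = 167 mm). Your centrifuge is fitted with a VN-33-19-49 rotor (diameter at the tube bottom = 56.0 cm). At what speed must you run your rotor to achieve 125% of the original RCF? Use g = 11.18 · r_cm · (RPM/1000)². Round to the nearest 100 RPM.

Original rotor: r = 167 mm = 16.7 cm
RCF = 11.18 × r × (N/1000)²
RCF_original = 11.18 × 16.7 × (15.88)² = 11.18 × 16.7 × 252.1744 ≈ 47,082.5 × g
Target RCF = 1.25 × 47,082.5 ≈ 58,853.1 × g
Your rotor: r = 56.0 / 2 = 28 cm
58,853.1 = 11.18 × 28 × (N/1000)²
(N/1000)² = 58,853.1 / 313.04 = 188.005
N = 1000 × √188.005 ≈ 13,711.5

≈ 13700 RPM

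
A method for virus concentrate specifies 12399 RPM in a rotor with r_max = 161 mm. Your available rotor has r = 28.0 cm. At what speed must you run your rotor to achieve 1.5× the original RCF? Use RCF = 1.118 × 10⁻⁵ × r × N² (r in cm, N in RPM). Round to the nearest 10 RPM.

≈ 11520 RPM

Original rotor: r = 161 mm = 16.1 cm
RCF = 1.118 × 10⁻⁵ × r × N²
RCF_original = 1.118 × 10⁻⁵ × 16.1 × (12399)² = 1.118 × 10⁻⁵ × 16.1 × 153,735,201 ≈ 27,672 × g
Target RCF = 1.5 × 27,672 ≈ 41,508 × g
41,508 = 1.118 × 10⁻⁵ × 28 × N²
N² = 41,508 / (31.304 × 10⁻⁵) = 132,596,473
N ≈ √132,596,473 ≈ 11,515.1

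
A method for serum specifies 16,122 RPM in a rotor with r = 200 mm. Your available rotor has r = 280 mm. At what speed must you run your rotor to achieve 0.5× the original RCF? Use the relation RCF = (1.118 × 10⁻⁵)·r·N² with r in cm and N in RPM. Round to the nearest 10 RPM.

9630 RPM

Original rotor: r = 200 mm = 20.0 cm
RCF_original = 1.118 × 10⁻⁵ × 20 × (16122)² = 1.118 × 10⁻⁵ × 20 × 259,918,884 ≈ 58,117.9 × g
Target RCF = 0.5 × 58,117.9 ≈ 29,059 × g
Your rotor: r = 280 mm = 28.0 cm
29,059 = 1.118 × 10⁻⁵ × 28 × N²
N² = 29,059 / (31.304 × 10⁻⁵) = 92,828,393
N ≈ √92,828,393 ≈ 9,634.7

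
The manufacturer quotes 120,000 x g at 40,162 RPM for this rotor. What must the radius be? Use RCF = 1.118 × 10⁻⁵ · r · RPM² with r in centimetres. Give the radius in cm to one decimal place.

RCF = 1.118 × 10⁻⁵ × r × N²
120000 = 1.118 × 10⁻⁵ × r × (40162)²
r = 120000 / (1.118 × 10⁻⁵ × 1,612,986,244) = 120000 / 18033.19 ≈ 6.654 cm

6.7 cm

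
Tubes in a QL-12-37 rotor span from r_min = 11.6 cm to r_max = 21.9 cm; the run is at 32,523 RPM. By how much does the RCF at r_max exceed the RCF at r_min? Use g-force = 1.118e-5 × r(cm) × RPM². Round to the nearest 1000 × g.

ΔRCF ≈ 122000 x g

RCF_max = 1.118 × 10⁻⁵ × 21.9 × (32523)² = 1.118 × 10⁻⁵ × 21.9 × 1,057,745,529 ≈ 258,980.5 × g
RCF_min = 1.118 × 10⁻⁵ × 11.6 × (32523)² = 1.118 × 10⁻⁵ × 11.6 × 1,057,745,529 ≈ 137,176.9 × g
ΔRCF = 258,980.5 − 137,176.9 = 121,803.6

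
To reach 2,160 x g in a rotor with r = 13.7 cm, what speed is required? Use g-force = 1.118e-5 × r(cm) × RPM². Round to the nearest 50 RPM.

2,160 = 1.118 × 10⁻⁵ × 13.7 × N²
N² = 2,160 / (15.3166 × 10⁻⁵) = 14,102,346
N ≈ √14,102,346 ≈ 3,755.3

≈ 3750 RPM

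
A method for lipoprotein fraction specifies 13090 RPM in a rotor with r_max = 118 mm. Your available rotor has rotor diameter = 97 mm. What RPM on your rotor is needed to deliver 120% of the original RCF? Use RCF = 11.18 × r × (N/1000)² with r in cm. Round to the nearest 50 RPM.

Original rotor: r = 118 mm = 11.8 cm
RCF = 11.18 × r × (N/1000)²
RCF_original = 11.18 × 11.8 × (13.09)² = 11.18 × 11.8 × 171.3481 ≈ 22,604.9 × g
Target RCF = 1.2 × 22,604.9 ≈ 27,125.9 × g
Your rotor: r = 97 mm / 2 = 48.5 mm = 4.85 cm
27,125.9 = 11.18 × 4.85 × (N/1000)²
(N/1000)² = 27,125.9 / 54.223 = 500.2656
N = 1000 × √500.2656 ≈ 22,366.6

22350 RPM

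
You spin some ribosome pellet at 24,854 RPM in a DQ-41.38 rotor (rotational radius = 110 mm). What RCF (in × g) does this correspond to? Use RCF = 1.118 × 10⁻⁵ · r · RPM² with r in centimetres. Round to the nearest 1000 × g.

r = 110 mm = 11.0 cm
RCF = 1.118 × 10⁻⁵ × r × N²
RCF = 1.118 × 10⁻⁵ × 11 × (24854)² = 1.118 × 10⁻⁵ × 11 × 617,721,316 ≈ 75,967.4 × g

≈ 76000 × g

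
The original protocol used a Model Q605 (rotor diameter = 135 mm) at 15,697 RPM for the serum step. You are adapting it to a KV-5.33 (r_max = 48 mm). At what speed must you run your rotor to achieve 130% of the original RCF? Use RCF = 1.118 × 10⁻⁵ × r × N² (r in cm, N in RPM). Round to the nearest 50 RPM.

21200 RPM

Original rotor: r = 135 mm / 2 = 67.5 mm = 6.75 cm
RCF_original = 1.118 × 10⁻⁵ × 6.75 × (15697)² = 1.118 × 10⁻⁵ × 6.75 × 246,395,809 ≈ 18,594.3 × g
Target RCF = 1.3 × 18,594.3 ≈ 24,172.6 × g
Your rotor: r = 48 mm = 4.8 cm
24,172.6 = 1.118 × 10⁻⁵ × 4.8 × N²
N² = 24,172.6 / (5.3664 × 10⁻⁵) = 450,443,500
N ≈ √450,443,500 ≈ 21,223.7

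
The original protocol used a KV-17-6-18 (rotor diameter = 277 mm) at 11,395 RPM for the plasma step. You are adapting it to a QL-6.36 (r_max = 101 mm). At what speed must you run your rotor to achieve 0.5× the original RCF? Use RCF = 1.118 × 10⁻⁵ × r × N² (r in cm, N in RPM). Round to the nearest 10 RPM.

9440 RPM

Original rotor: r = 277 mm / 2 = 138.5 mm = 13.85 cm
RCF = 1.118 × 10⁻⁵ × r × N²
RCF_original = 1.118 × 10⁻⁵ × 13.85 × (11395)² = 1.118 × 10⁻⁵ × 13.85 × 129,846,025 ≈ 20,105.7 × g
Target RCF = 0.5 × 20,105.7 ≈ 10,052.9 × g
Your rotor: r = 101 mm = 10.1 cm
10,052.9 = 1.118 × 10⁻⁵ × 10.1 × N²
N² = 10,052.9 / (11.2918 × 10⁻⁵) = 89,028,321
N ≈ √89,028,321 ≈ 9,435.5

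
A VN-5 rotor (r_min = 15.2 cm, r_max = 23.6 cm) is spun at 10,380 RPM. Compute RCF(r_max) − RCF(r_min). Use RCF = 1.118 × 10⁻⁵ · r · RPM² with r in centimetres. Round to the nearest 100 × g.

≈ 10100 ×g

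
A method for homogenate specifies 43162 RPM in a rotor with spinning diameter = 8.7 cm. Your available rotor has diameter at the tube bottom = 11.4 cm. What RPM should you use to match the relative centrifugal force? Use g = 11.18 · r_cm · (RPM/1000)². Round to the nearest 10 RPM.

Original rotor: r = 8.7 / 2 = 4.35 cm
RCF = 11.18 × r × (N/1000)²
RCF_original = 11.18 × 4.35 × (43.162)² = 11.18 × 4.35 × 1,862.958244 ≈ 90,601.2 × g
Your rotor: r = 11.4 / 2 = 5.7 cm
90,601.2 = 11.18 × 5.7 × (N/1000)²
(N/1000)² = 90,601.2 / 63.726 = 1421.731
N = 1000 × √1421.731 ≈ 37,705.8

37710 RPM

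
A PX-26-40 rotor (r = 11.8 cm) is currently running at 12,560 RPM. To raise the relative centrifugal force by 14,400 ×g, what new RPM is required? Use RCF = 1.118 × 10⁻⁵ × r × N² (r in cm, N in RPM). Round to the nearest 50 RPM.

≈ 16350 RPM

Current RCF = 1.118 × 10⁻⁵ × 11.8 × (12560)² = 1.118 × 10⁻⁵ × 11.8 × 157,753,600 ≈ 20,811.5 × g
Target RCF = 20,811.5 + 14,400 = 35,211.5 × g
N² = 35,211.5 / (13.1924 × 10⁻⁵) = 266,907,462
N ≈ √266,907,462 ≈ 16,337.3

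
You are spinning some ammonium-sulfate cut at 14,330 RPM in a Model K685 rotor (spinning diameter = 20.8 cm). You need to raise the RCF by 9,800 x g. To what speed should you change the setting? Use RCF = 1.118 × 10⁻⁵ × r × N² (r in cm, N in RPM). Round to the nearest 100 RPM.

≈ 17000 RPM

r = 20.8 / 2 = 10.4 cm
Current RCF = 1.118 × 10⁻⁵ × 10.4 × (14330)² = 1.118 × 10⁻⁵ × 10.4 × 205,348,900 ≈ 23,876.3 × g
Target RCF = 23,876.3 + 9,800 = 33,676.3 × g
N² = 33,676.3 / (11.6272 × 10⁻⁵) = 289,633,790
N ≈ √289,633,790 ≈ 17,018.6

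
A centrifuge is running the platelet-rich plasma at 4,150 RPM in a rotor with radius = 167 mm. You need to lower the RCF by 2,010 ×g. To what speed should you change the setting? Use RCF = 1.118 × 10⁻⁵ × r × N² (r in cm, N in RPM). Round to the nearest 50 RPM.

r = 167 mm = 16.7 cm
Current RCF = 1.118 × 10⁻⁵ × 16.7 × (4150)² = 1.118 × 10⁻⁵ × 16.7 × 17,222,500 ≈ 3,215.5 × g
Target RCF = 3,215.5 − 2,010 = 1,205.5 × g
N² = 1,205.5 / (18.6706 × 10⁻⁵) = 6,456,675
N ≈ √6,456,675 ≈ 2,541.0

2550 RPM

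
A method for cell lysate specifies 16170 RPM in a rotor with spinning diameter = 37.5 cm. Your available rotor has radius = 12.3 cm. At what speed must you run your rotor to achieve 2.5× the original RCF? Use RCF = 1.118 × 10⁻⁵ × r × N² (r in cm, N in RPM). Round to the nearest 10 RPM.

Original rotor: r = 37.5 / 2 = 18.75 cm
RCF_original = 1.118 × 10⁻⁵ × 18.75 × (16170)² = 1.118 × 10⁻⁵ × 18.75 × 261,468,900 ≈ 54,810.4 × g
Target RCF = 2.5 × 54,810.4 ≈ 137,026 × g
137,026 = 1.118 × 10⁻⁵ × 12.3 × N²
N² = 137,026 / (13.7514 × 10⁻⁵) = 996,451,270
N ≈ √996,451,270 ≈ 31,566.6

31570 RPM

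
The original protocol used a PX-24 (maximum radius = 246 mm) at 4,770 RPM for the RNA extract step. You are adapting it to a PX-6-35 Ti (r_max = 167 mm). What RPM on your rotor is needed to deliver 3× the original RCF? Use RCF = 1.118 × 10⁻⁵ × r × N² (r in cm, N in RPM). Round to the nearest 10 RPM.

10030 RPM

Original rotor: r = 246 mm = 24.6 cm
RCF = 1.118 × 10⁻⁵ × r × N²
RCF_original = 1.118 × 10⁻⁵ × 24.6 × (4770)² = 1.118 × 10⁻⁵ × 24.6 × 22,752,900 ≈ 6,257.7 × g
Target RCF = 3 × 6,257.7 ≈ 18,773.1 × g
Your rotor: r = 167 mm = 16.7 cm
18,773.1 = 1.118 × 10⁻⁵ × 16.7 × N²
N² = 18,773.1 / (18.6706 × 10⁻⁵) = 100,548,991
N ≈ √100,548,991 ≈ 10,027.4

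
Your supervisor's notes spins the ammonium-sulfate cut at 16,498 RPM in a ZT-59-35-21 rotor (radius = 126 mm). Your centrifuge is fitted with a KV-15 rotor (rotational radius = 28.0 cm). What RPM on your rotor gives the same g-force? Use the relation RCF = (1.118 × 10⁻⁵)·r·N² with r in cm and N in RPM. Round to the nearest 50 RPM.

11050 RPM

Original rotor: r = 126 mm = 12.6 cm
RCF = 1.118 × 10⁻⁵ × r × N²
RCF_original = 1.118 × 10⁻⁵ × 12.6 × (16498)² = 1.118 × 10⁻⁵ × 12.6 × 272,184,004 ≈ 38,342 × g
38,342 = 1.118 × 10⁻⁵ × 28 × N²
N² = 38,342 / (31.304 × 10⁻⁵) = 122,482,750
N ≈ √122,482,750 ≈ 11,067.2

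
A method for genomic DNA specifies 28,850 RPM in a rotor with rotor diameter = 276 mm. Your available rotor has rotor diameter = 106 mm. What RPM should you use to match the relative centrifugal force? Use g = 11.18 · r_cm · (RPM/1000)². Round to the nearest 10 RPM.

46550 RPM

Original rotor: r = 276 mm / 2 = 138 mm = 13.8 cm
RCF = 11.18 × r × (N/1000)²
RCF_original = 11.18 × 13.8 × (28.85)² = 11.18 × 13.8 × 832.3225 ≈ 128,414 × g
Your rotor: r = 106 mm / 2 = 53 mm = 5.3 cm
128,414 = 11.18 × 5.3 × (N/1000)²
(N/1000)² = 128,414 / 59.254 = 2167.179
N = 1000 × √2167.179 ≈ 46,553.0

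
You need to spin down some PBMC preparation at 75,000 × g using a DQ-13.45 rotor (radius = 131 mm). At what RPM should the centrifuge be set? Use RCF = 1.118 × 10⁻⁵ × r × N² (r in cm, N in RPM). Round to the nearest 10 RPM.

N ≈ 22630 RPM

r = 131 mm = 13.1 cm
RCF = 1.118 × 10⁻⁵ × r × N²
75,000 = 1.118 × 10⁻⁵ × 13.1 × N²
N² = 75,000 / (14.6458 × 10⁻⁵) = 512,092,204
N ≈ √512,092,204 ≈ 22,629.5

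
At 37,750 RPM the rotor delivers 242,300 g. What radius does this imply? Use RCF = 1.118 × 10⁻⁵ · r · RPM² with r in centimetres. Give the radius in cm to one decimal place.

RCF = 1.118 × 10⁻⁵ × r × N²
242300 = 1.118 × 10⁻⁵ × r × (37750)²
r = 242300 / (1.118 × 10⁻⁵ × 1,425,062,500) = 242300 / 15932.2 ≈ 15.208 cm

15.2 cm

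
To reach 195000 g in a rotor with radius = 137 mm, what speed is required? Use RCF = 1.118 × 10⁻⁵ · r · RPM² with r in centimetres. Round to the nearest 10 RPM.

N ≈ 35680 RPM

r = 137 mm = 13.7 cm
195,000 = 1.118 × 10⁻⁵ × 13.7 × N²
N² = 195,000 / (15.3166 × 10⁻⁵) = 1,273,128,501
N ≈ √1,273,128,501 ≈ 35,680.9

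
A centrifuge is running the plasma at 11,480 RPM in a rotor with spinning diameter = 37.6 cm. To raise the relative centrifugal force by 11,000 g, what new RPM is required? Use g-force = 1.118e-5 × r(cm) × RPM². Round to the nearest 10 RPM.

13570 RPM

r = 37.6 / 2 = 18.8 cm
Current RCF = 1.118 × 10⁻⁵ × 18.8 × (11480)² = 1.118 × 10⁻⁵ × 18.8 × 131,790,400 ≈ 27,700.2 × g
Target RCF = 27,700.2 + 11,000 = 38,700.2 × g
N² = 38,700.2 / (21.0184 × 10⁻⁵) = 184,125,338
N ≈ √184,125,338 ≈ 13,569.3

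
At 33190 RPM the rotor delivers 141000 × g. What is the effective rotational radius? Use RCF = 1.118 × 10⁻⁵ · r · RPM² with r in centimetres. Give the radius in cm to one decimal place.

11.4 cm

141000 = 1.118 × 10⁻⁵ × r × (33190)²
r = 141000 / (1.118 × 10⁻⁵ × 1,101,576,100) = 141000 / 12315.62 ≈ 11.449 cm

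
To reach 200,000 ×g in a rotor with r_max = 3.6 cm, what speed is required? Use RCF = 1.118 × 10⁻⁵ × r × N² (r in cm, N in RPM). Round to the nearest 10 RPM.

RCF = 1.118 × 10⁻⁵ × r × N²
200,000 = 1.118 × 10⁻⁵ × 3.6 × N²
N² = 200,000 / (4.0248 × 10⁻⁵) = 4,969,191,016
N ≈ √4,969,191,016 ≈ 70,492.5

N ≈ 70490 RPM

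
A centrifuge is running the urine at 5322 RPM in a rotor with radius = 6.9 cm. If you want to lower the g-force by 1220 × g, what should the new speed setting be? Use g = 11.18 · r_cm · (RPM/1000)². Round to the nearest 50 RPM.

N₂ ≈ 3550 RPM

Current RCF = 11.18 × 6.9 × (5.322)² = 11.18 × 6.9 × 28.323684 ≈ 2,184.9 × g
Target RCF = 2,184.9 − 1,220 = 964.9 × g
(N/1000)² = 964.9 / 77.142 = 12.5081
N = 1000 × √12.5081 ≈ 3,536.7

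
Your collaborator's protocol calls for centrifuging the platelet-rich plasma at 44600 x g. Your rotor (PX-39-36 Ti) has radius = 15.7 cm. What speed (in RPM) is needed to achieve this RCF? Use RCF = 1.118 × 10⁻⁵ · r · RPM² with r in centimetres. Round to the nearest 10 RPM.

44,600 = 1.118 × 10⁻⁵ × 15.7 × N²
N² = 44,600 / (17.5526 × 10⁻⁵) = 254,093,411
N ≈ √254,093,411 ≈ 15,940.3

15940 RPM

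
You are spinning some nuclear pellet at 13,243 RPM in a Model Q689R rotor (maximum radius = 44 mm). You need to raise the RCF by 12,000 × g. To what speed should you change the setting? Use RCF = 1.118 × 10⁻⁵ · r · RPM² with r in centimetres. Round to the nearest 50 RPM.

r = 44 mm = 4.4 cm
Current RCF = 1.118 × 10⁻⁵ × 4.4 × (13243)² = 1.118 × 10⁻⁵ × 4.4 × 175,377,049 ≈ 8,627.1 × g
Target RCF = 8,627.1 + 12,000 = 20,627.1 × g
N² = 20,627.1 / (4.9192 × 10⁻⁵) = 419,318,182
N ≈ √419,318,182 ≈ 20,477.3

≈ 20500 RPM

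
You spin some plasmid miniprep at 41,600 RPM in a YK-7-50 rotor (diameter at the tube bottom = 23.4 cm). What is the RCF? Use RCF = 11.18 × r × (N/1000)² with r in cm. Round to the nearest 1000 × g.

r = 23.4 / 2 = 11.7 cm
RCF = 11.18 × 11.7 × (41.6)² = 11.18 × 11.7 × 1,730.56 ≈ 226,367.6 × g

RCF ≈ 226000 x g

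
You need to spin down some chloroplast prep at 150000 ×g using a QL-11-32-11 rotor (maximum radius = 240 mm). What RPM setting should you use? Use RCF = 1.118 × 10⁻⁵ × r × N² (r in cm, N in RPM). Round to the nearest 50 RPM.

≈ 23650 RPM

r = 240 mm = 24.0 cm
RCF = 1.118 × 10⁻⁵ × r × N²
150,000 = 1.118 × 10⁻⁵ × 24 × N²
N² = 150,000 / (26.832 × 10⁻⁵) = 559,033,989
N ≈ √559,033,989 ≈ 23,643.9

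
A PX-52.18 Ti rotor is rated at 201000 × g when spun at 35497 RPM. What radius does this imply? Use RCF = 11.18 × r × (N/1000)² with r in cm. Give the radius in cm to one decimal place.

≈ 14.3 cm

201000 = 11.18 × r × (35.497)²
r = 201000 / (11.18 × 1260.037009) = 201000 / 14087.21 ≈ 14.268 cm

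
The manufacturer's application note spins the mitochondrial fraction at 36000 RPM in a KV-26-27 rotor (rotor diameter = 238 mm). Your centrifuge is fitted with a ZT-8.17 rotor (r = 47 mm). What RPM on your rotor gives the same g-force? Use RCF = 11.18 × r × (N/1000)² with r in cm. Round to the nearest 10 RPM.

≈ 57280 RPM

Original rotor: r = 238 mm / 2 = 119 mm = 11.9 cm
RCF_original = 11.18 × 11.9 × (36)² = 11.18 × 11.9 × 1,296 ≈ 172,422.4 × g
Your rotor: r = 47 mm = 4.7 cm
172,422.4 = 11.18 × 4.7 × (N/1000)²
(N/1000)² = 172,422.4 / 52.546 = 3281.361
N = 1000 × √3281.361 ≈ 57,283.2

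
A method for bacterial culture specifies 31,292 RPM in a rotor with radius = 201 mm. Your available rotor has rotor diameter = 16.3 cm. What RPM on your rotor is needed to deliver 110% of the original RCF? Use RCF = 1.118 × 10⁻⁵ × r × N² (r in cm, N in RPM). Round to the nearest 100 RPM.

51500 RPM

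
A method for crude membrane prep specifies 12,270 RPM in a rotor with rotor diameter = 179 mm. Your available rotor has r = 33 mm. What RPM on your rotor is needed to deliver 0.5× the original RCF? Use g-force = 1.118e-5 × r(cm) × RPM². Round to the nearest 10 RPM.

Original rotor: r = 179 mm / 2 = 89.5 mm = 8.95 cm
RCF = 1.118 × 10⁻⁵ × r × N²
RCF_original = 1.118 × 10⁻⁵ × 8.95 × (12270)² = 1.118 × 10⁻⁵ × 8.95 × 150,552,900 ≈ 15,064.5 × g
Target RCF = 0.5 × 15,064.5 ≈ 7,532.2 × g
Your rotor: r = 33 mm = 3.3 cm
7,532.2 = 1.118 × 10⁻⁵ × 3.3 × N²
N² = 7,532.2 / (3.6894 × 10⁻⁵) = 204,157,858
N ≈ √204,157,858 ≈ 14,288.4

≈ 14290 RPM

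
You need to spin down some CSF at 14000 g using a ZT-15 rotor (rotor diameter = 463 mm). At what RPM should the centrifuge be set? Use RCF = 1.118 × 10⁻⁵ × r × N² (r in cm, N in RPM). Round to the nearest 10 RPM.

r = 463 mm / 2 = 231.5 mm = 23.15 cm
14,000 = 1.118 × 10⁻⁵ × 23.15 × N²
N² = 14,000 / (25.8817 × 10⁻⁵) = 54,092,274
N ≈ √54,092,274 ≈ 7,354.7

N ≈ 7350 RPM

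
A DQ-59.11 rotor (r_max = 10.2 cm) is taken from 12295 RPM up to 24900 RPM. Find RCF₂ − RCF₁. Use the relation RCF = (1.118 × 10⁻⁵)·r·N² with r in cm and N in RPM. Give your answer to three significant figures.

≈ 53500 g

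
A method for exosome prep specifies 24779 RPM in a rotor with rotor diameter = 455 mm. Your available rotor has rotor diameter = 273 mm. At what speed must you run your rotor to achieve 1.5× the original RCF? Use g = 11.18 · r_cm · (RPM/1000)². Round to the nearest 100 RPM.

Original rotor: r = 455 mm / 2 = 227.5 mm = 22.75 cm
RCF_original = 11.18 × 22.75 × (24.779)² = 11.18 × 22.75 × 613.998841 ≈ 156,167.5 × g
Target RCF = 1.5 × 156,167.5 ≈ 234,251.2 × g
Your rotor: r = 273 mm / 2 = 136.5 mm = 13.65 cm
234,251.2 = 11.18 × 13.65 × (N/1000)²
(N/1000)² = 234,251.2 / 152.607 = 1534.996
N = 1000 × √1534.996 ≈ 39,179.0

≈ 39200 RPM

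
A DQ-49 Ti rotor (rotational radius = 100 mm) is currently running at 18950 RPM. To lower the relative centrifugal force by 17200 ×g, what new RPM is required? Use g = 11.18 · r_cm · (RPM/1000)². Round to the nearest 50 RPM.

N₂ ≈ 14350 RPM

r = 100 mm = 10.0 cm
Current RCF = 11.18 × 10 × (18.95)² = 11.18 × 10 × 359.1025 ≈ 40,147.7 × g
Target RCF = 40,147.7 − 17,200 = 22,947.7 × g
(N/1000)² = 22,947.7 / 111.8 = 205.2567
N = 1000 × √205.2567 ≈ 14,326.8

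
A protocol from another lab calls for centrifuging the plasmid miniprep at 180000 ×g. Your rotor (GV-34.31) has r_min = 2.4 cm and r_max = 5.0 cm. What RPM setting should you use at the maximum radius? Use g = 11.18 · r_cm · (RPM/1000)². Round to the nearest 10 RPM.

Use r_max = 5.0 cm.
RCF = 11.18 × r × (N/1000)²
180,000 = 11.18 × 5 × (N/1000)²
(N/1000)² = 180,000 / 55.9 = 3220.036
N = 1000 × √3220.036 ≈ 56,745.4

56750 RPM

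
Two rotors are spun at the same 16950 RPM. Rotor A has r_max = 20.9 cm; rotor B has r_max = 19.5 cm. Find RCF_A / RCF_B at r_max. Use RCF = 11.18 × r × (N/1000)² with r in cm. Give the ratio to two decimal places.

At fixed N, RCF ∝ r, so RCF_A/RCF_B = r_A/r_B = 20.9 / 19.5 = 1.0718.

1.07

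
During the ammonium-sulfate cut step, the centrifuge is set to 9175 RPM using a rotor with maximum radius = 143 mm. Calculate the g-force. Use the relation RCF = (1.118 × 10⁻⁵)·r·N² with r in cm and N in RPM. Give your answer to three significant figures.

r = 143 mm = 14.3 cm
RCF = 1.118 × 10⁻⁵ × 14.3 × (9175)² = 1.118 × 10⁻⁵ × 14.3 × 84,180,625 ≈ 13,458.3 × g

RCF ≈ 13500 × g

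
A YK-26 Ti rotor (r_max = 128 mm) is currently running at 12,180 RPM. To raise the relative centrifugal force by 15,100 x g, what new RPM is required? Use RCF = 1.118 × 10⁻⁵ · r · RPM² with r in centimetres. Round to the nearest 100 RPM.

15900 RPM

r = 128 mm = 12.8 cm
Current RCF = 1.118 × 10⁻⁵ × 12.8 × (12180)² = 1.118 × 10⁻⁵ × 12.8 × 148,352,400 ≈ 21,229.8 × g
Target RCF = 21,229.8 + 15,100 = 36,329.8 × g
N² = 36,329.8 / (14.3104 × 10⁻⁵) = 253,869,913
N ≈ √253,869,913 ≈ 15,933.3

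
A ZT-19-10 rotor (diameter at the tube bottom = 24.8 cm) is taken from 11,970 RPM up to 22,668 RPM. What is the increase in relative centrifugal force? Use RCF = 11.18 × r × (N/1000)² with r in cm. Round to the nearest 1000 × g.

51000 g

r = 24.8 / 2 = 12.4 cm
RCF₁ = 11.18 × 12.4 × (11.97)² = 11.18 × 12.4 × 143.2809 ≈ 19,863.3 × g
RCF₂ = 11.18 × 12.4 × (22.668)² = 11.18 × 12.4 × 513.838224 ≈ 71,234.4 × g
Increase = 71,234.4 − 19,863.3 = 51,371.1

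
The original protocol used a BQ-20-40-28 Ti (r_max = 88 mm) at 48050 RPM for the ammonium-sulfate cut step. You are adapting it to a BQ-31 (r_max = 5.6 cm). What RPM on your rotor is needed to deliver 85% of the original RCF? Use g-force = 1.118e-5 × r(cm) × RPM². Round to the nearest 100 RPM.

55500 RPM

Original rotor: r = 88 mm = 8.8 cm
RCF = 1.118 × 10⁻⁵ × r × N²
RCF_original = 1.118 × 10⁻⁵ × 8.8 × (48050)² = 1.118 × 10⁻⁵ × 8.8 × 2,308,802,500 ≈ 227,149.2 × g
Target RCF = 0.85 × 227,149.2 ≈ 193,076.8 × g
193,076.8 = 1.118 × 10⁻⁵ × 5.6 × N²
N² = 193,076.8 / (6.2608 × 10⁻⁵) = 3,083,899,821
N ≈ √3,083,899,821 ≈ 55,532.9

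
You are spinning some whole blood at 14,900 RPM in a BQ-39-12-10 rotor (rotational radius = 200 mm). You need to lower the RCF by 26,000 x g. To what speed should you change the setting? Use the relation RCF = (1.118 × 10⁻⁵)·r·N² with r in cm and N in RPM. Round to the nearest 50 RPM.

N₂ ≈ 10300 RPM

r = 200 mm = 20.0 cm
Current RCF = 1.118 × 10⁻⁵ × 20 × (14900)² = 1.118 × 10⁻⁵ × 20 × 222,010,000 ≈ 49,641.4 × g
Target RCF = 49,641.4 − 26,000 = 23,641.4 × g
N² = 23,641.4 / (22.36 × 10⁻⁵) = 105,730,769
N ≈ √105,730,769 ≈ 10,282.5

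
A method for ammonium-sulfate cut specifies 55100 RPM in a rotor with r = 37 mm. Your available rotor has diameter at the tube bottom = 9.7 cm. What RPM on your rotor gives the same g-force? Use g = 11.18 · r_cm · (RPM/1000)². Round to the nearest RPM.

≈ 48126 RPM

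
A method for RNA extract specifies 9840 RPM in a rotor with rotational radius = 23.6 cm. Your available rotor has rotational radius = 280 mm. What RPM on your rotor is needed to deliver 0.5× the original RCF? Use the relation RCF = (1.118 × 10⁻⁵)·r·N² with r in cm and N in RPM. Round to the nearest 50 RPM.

6400 RPM

RCF = 1.118 × 10⁻⁵ × r × N²
RCF_original = 1.118 × 10⁻⁵ × 23.6 × (9840)² = 1.118 × 10⁻⁵ × 23.6 × 96,825,600 ≈ 25,547.2 × g
Target RCF = 0.5 × 25,547.2 ≈ 12,773.6 × g
Your rotor: r = 280 mm = 28.0 cm
12,773.6 = 1.118 × 10⁻⁵ × 28 × N²
N² = 12,773.6 / (31.304 × 10⁻⁵) = 40,805,009
N ≈ √40,805,009 ≈ 6,387.9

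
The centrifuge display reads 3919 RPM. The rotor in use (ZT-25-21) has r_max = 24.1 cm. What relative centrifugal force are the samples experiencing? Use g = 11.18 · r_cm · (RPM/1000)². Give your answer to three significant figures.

RCF = 11.18 × 24.1 × (3.919)² = 11.18 × 24.1 × 15.358561 ≈ 4,138.2 × g

≈ 4140 × g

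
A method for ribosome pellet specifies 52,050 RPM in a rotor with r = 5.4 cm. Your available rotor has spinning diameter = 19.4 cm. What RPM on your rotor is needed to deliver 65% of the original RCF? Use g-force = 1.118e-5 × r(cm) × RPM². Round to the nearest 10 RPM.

RCF = 1.118 × 10⁻⁵ × r × N²
RCF_original = 1.118 × 10⁻⁵ × 5.4 × (52050)² = 1.118 × 10⁻⁵ × 5.4 × 2,709,202,500 ≈ 163,560 × g
Target RCF = 0.65 × 163,560 ≈ 106,314 × g
Your rotor: r = 19.4 / 2 = 9.7 cm
106,314 = 1.118 × 10⁻⁵ × 9.7 × N²
N² = 106,314 / (10.8446 × 10⁻⁵) = 980,340,446
N ≈ √980,340,446 ≈ 31,310.4

≈ 31310 RPM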